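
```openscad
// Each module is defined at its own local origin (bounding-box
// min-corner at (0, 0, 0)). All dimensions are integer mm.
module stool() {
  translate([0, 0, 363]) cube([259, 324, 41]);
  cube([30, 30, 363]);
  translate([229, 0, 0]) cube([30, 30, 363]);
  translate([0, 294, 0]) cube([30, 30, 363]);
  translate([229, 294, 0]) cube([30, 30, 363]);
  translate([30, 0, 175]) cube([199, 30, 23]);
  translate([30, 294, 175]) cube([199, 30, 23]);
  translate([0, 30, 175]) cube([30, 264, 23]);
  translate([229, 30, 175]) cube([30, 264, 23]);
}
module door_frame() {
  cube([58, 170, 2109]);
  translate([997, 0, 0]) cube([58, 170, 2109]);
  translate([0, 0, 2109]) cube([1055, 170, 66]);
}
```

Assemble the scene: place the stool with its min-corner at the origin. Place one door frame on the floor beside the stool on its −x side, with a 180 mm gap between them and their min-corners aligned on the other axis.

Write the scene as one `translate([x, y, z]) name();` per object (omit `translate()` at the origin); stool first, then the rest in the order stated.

stool();
translate([-1235, 0, 0]) door_frame();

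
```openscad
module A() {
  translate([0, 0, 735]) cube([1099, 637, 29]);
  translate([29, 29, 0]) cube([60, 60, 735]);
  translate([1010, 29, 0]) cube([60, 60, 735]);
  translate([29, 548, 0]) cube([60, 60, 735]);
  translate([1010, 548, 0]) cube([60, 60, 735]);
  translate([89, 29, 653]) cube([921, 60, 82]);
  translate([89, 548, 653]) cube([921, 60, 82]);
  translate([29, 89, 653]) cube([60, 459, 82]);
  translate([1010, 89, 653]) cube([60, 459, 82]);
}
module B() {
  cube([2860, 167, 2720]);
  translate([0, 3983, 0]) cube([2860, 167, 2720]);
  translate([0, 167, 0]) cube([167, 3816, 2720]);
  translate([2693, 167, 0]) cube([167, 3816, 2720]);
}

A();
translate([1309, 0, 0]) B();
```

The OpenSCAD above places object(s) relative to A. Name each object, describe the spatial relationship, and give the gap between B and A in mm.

The house frame's nearest face is 210 mm from the table's +x face.

A is a table. B is a house frame. The house frame is on the floor beside the table on its +x side. The gap between the house frame and the table is 210 mm.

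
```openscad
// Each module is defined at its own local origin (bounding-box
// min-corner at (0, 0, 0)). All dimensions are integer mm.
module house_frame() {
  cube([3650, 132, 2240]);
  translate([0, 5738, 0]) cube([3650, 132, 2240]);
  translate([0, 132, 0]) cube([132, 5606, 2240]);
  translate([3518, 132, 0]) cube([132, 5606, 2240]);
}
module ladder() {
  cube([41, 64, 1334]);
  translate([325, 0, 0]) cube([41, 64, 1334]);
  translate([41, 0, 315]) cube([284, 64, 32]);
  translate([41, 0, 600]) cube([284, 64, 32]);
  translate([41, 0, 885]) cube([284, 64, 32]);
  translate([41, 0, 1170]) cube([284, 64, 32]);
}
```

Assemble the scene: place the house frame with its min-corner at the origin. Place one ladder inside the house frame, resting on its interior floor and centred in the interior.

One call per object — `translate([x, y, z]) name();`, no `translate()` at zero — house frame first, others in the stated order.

house_frame();
translate([1642, 2903, 0]) ladder();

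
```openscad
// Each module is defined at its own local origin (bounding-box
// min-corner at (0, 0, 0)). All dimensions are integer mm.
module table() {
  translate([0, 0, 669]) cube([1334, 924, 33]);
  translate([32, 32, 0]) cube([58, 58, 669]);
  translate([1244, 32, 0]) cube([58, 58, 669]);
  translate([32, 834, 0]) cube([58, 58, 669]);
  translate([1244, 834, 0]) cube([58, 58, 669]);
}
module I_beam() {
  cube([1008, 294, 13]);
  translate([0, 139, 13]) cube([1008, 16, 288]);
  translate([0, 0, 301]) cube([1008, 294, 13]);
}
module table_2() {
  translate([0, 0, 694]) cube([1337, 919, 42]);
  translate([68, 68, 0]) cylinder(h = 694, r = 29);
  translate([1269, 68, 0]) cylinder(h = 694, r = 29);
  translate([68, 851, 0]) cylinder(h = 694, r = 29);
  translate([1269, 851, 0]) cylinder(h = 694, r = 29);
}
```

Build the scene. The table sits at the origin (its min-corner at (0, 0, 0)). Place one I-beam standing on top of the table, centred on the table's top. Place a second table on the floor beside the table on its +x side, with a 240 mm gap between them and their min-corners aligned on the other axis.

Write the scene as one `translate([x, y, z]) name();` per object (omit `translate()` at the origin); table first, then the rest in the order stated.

table();
translate([163, 315, 702]) I_beam();
translate([1574, 0, 0]) table_2();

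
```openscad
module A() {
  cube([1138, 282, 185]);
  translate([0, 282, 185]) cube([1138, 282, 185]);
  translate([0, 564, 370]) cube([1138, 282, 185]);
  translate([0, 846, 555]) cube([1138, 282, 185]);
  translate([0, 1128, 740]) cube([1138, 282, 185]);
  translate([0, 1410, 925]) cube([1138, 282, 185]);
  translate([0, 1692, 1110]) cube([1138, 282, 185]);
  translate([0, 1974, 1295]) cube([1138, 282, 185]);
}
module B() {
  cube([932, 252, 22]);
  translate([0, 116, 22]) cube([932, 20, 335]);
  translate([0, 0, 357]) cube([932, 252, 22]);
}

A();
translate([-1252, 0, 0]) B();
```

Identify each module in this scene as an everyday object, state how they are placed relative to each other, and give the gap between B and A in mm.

The I-beam's nearest face is 320 mm from the staircase's −x face.

A is a staircase. B is an I-beam. The I-beam is on the floor beside the staircase on its −x side. The gap between the I-beam and the staircase is 320 mm.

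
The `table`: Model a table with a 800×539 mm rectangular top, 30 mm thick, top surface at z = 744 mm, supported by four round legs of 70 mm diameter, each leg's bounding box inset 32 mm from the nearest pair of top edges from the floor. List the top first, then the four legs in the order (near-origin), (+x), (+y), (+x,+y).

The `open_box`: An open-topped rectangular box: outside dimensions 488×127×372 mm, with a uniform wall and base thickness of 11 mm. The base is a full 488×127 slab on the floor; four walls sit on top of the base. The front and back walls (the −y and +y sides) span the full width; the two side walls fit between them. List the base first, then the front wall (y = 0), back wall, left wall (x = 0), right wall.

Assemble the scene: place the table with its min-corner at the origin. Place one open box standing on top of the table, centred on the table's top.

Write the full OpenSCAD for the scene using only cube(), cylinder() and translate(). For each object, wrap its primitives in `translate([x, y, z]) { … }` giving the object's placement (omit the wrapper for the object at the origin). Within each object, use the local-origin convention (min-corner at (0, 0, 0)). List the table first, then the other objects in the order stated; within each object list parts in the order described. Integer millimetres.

translate([0, 0, 714]) cube([800, 539, 30]);
translate([67, 67, 0]) cylinder(h = 714, r = 35);
translate([733, 67, 0]) cylinder(h = 714, r = 35);
translate([67, 472, 0]) cylinder(h = 714, r = 35);
translate([733, 472, 0]) cylinder(h = 714, r = 35);
translate([156, 206, 744]) {
  cube([488, 127, 11]);
  translate([0, 0, 11]) cube([488, 11, 361]);
  translate([0, 116, 11]) cube([488, 11, 361]);
  translate([0, 11, 11]) cube([11, 105, 361]);
  translate([477, 11, 11]) cube([11, 105, 361]);
}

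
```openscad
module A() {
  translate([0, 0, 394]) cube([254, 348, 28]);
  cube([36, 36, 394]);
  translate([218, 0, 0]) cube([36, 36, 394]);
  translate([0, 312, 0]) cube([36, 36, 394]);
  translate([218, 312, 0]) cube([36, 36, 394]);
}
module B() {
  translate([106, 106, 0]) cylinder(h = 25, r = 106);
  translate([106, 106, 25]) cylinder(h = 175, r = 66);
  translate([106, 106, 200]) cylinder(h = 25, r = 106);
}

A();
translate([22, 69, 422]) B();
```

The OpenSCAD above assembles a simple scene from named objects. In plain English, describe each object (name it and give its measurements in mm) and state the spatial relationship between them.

A is a simple wooden stool: a rectangular seat 254 mm (x) by 348 mm (y), 28 mm thick, top face at z = 422 mm, on four square legs, each 36×36 mm in cross-section. The legs rest on z = 0, each flush with a corner of the seat.

B is a spool: two coaxial disc flanges of radius 106 mm and thickness 25 mm, joined by a core cylinder of radius 66 mm and height 175 mm. The lower flange rests on z = 0 and the three cylinders share a vertical axis.

The spool is on top of the stool.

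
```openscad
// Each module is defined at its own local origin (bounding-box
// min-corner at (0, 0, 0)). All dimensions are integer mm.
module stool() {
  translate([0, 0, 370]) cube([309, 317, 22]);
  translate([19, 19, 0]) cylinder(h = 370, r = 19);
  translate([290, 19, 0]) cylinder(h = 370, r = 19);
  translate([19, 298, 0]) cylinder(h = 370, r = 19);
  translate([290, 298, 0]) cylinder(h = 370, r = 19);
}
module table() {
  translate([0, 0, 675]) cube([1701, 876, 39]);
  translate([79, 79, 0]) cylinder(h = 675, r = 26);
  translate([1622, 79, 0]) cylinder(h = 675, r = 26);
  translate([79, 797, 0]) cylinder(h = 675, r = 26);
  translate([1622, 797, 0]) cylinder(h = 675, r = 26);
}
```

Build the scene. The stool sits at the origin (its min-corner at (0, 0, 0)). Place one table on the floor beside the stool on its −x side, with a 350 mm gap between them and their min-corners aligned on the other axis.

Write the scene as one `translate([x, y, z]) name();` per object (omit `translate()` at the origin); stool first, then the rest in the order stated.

stool();
translate([-2051, 0, 0]) table();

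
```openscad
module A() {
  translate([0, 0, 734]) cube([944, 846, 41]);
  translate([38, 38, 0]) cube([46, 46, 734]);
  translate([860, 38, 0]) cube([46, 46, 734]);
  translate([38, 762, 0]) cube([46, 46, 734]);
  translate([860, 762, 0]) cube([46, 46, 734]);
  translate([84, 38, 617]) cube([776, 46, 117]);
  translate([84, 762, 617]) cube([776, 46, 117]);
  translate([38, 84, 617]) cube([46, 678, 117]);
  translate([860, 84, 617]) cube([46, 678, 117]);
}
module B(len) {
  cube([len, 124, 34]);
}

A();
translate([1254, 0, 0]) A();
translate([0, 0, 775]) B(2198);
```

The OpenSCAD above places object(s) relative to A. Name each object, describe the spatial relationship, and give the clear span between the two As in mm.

Second table starts at x = 1254; first ends at x = 944; clear span = 1254 − 944 = 310 mm.

A is a table. B is a beam. A beam spans the tops of two tables. The clear span between the two tables is 310 mm.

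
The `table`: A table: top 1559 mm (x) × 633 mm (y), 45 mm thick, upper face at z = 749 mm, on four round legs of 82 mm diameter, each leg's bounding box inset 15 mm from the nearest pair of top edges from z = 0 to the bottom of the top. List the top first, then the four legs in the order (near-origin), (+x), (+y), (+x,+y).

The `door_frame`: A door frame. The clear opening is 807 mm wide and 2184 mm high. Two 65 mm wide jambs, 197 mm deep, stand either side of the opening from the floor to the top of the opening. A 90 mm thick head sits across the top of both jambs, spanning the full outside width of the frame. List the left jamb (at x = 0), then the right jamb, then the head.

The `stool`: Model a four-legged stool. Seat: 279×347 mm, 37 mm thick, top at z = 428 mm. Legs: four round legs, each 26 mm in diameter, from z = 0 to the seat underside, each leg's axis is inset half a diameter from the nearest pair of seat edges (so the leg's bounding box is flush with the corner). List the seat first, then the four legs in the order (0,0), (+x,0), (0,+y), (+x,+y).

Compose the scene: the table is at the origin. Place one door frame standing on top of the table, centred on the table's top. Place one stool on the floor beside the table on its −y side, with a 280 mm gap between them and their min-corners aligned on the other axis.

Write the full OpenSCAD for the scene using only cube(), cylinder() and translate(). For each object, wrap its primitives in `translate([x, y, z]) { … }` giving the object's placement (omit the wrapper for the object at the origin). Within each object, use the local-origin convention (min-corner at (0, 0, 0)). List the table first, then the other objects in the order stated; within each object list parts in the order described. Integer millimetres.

translate([0, 0, 704]) cube([1559, 633, 45]);
translate([56, 56, 0]) cylinder(h = 704, r = 41);
translate([1503, 56, 0]) cylinder(h = 704, r = 41);
translate([56, 577, 0]) cylinder(h = 704, r = 41);
translate([1503, 577, 0]) cylinder(h = 704, r = 41);
translate([311, 218, 749]) {
  cube([65, 197, 2184]);
  translate([872, 0, 0]) cube([65, 197, 2184]);
  translate([0, 0, 2184]) cube([937, 197, 90]);
}
translate([0, -627, 0]) {
  translate([0, 0, 391]) cube([279, 347, 37]);
  translate([13, 13, 0]) cylinder(h = 391, r = 13);
  translate([266, 13, 0]) cylinder(h = 391, r = 13);
  translate([13, 334, 0]) cylinder(h = 391, r = 13);
  translate([266, 334, 0]) cylinder(h = 391, r = 13);
}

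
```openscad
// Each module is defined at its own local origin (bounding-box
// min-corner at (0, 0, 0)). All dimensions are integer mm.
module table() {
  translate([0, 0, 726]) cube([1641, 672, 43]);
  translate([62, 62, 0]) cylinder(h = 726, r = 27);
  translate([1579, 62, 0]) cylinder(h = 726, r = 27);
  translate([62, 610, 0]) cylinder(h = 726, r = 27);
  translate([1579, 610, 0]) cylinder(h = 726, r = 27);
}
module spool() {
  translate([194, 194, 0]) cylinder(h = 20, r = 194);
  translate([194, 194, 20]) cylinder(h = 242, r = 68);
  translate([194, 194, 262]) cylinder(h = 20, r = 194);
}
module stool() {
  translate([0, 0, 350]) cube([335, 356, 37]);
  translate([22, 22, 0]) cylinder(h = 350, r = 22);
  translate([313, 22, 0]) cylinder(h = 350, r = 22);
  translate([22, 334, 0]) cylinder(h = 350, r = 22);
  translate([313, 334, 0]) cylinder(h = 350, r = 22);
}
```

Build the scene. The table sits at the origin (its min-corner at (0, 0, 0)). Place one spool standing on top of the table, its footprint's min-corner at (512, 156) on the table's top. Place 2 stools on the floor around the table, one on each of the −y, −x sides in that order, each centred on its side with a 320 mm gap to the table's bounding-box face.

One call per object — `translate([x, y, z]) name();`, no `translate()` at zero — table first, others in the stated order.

table();
translate([512, 156, 769]) spool();
translate([653, -676, 0]) stool();
translate([-655, 158, 0]) stool();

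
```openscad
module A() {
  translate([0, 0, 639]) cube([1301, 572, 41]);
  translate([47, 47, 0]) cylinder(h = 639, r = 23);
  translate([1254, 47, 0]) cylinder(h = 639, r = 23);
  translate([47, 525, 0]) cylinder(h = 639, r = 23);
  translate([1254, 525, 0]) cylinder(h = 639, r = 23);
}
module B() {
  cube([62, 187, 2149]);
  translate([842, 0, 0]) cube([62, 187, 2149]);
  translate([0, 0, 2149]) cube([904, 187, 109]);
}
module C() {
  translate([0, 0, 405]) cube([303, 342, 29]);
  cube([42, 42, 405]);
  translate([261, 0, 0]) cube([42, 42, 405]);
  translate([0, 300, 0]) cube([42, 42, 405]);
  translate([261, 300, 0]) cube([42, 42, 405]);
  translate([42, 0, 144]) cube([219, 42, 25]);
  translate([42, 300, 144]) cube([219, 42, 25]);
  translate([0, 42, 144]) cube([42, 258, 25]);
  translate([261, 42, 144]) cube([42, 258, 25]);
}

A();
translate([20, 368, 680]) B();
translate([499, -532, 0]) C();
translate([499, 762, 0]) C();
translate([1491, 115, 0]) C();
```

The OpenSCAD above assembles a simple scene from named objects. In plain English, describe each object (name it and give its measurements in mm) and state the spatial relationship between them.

A is a rectangular dining table. The top is 1301×572×41 mm with its upper surface at z = 680 mm. It stands on four round legs of 46 mm diameter, each leg's bounding box inset 24 mm from the nearest pair of top edges, running from the floor to the underside of the top.

B is a door frame. The clear opening is 780 mm wide and 2149 mm high. Two 62 mm wide jambs, 187 mm deep, stand either side of the opening from the floor to the top of the opening. A 109 mm thick head sits across the top of both jambs, spanning the full outside width of the frame.

C is a four-legged stool. The seat is a 303×342×29 mm slab whose top surface is at z = 434 mm; four square legs, each 42×42 mm in cross-section, run from the floor (z = 0) to the underside of the seat, each flush with a corner of the seat. Four stretchers, 42 mm wide and 25 mm tall, connect adjacent legs with their undersides at z = 144 mm, each running between the inner faces of the legs it joins and aligned with the legs' outer faces on the other axis.

The door frame is on top of the table. Three stools sit around the table at the −y, +y, +x sides.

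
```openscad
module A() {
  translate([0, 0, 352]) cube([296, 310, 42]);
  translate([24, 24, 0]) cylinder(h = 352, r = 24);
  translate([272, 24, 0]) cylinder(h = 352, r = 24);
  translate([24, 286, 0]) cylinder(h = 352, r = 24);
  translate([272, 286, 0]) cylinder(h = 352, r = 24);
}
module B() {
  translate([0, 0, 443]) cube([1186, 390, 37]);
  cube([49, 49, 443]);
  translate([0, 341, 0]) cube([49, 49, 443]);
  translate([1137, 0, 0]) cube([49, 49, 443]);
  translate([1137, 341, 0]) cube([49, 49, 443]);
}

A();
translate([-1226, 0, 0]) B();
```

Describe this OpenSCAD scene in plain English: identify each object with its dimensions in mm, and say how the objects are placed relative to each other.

A is a four-legged stool. The seat is a 296×310×42 mm slab whose top surface is at z = 394 mm; four round legs, each 48 mm in diameter, run from the floor (z = 0) to the underside of the seat, each leg's axis is inset half a diameter from the nearest pair of seat edges (so the leg's bounding box is flush with the corner).

B is a bench: a 1186×390 mm seat slab, 37 mm thick, top at z = 480 mm, on four 49×49 mm square legs flush with the seat corners and standing on z = 0.

The bench is on the floor beside the stool on its −x side.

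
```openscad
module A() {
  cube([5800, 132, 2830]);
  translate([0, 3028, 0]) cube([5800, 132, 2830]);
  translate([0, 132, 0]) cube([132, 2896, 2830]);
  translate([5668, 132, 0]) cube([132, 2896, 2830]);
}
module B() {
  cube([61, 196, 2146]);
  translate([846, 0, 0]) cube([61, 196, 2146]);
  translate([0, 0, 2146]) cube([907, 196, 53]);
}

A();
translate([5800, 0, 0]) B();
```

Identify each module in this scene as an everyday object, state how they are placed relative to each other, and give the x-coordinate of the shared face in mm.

The house frame's +x face and the door frame's −x face are both at x = 5800 mm.

A is a house frame. B is a door frame. The door frame is against the house frame's +x side, with their −y faces flush. The x-coordinate of the shared face is 5800 mm.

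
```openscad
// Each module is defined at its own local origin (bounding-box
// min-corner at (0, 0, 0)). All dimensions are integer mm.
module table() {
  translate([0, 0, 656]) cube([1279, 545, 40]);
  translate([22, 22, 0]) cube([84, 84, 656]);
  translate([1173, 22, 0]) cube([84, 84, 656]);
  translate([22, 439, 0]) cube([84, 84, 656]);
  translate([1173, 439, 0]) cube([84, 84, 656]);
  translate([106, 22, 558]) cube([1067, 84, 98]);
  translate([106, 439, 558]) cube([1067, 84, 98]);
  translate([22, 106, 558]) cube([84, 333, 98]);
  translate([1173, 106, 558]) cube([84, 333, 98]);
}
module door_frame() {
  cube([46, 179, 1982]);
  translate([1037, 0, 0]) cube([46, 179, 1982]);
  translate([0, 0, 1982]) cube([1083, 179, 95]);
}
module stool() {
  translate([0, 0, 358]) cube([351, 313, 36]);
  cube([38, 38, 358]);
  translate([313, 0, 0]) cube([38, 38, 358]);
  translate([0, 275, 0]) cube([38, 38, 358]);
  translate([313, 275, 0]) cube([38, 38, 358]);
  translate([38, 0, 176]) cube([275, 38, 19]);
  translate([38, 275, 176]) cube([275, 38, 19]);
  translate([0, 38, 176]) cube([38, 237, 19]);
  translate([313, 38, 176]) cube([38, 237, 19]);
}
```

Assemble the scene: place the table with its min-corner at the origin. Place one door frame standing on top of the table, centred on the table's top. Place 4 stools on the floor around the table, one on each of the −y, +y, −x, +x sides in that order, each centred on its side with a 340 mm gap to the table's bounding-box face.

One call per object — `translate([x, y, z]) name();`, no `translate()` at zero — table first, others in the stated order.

table();
translate([98, 183, 696]) door_frame();
translate([464, -653, 0]) stool();
translate([464, 885, 0]) stool();
translate([-691, 116, 0]) stool();
translate([1619, 116, 0]) stool();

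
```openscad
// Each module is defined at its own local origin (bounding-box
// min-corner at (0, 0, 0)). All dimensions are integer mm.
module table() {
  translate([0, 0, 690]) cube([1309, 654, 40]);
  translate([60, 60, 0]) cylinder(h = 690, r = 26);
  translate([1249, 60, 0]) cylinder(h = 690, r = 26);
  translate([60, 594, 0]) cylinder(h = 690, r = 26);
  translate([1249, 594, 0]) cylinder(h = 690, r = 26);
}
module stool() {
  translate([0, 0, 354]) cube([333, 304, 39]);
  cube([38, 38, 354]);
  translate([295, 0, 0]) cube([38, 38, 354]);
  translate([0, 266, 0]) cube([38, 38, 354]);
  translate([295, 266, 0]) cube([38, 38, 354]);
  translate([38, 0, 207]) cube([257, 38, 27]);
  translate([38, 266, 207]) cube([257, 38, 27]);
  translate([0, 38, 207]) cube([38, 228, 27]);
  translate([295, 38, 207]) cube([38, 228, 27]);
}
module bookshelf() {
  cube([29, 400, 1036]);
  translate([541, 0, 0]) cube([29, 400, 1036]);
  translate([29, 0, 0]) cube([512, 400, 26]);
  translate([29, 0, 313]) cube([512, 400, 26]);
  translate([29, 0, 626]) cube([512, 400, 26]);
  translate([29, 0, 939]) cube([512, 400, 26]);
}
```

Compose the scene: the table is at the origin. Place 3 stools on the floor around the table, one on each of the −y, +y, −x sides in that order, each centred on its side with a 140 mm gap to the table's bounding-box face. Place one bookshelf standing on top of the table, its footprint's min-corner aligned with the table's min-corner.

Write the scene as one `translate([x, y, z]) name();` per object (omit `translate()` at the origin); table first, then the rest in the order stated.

table();
translate([488, -444, 0]) stool();
translate([488, 794, 0]) stool();
translate([-473, 175, 0]) stool();
translate([0, 0, 730]) bookshelf();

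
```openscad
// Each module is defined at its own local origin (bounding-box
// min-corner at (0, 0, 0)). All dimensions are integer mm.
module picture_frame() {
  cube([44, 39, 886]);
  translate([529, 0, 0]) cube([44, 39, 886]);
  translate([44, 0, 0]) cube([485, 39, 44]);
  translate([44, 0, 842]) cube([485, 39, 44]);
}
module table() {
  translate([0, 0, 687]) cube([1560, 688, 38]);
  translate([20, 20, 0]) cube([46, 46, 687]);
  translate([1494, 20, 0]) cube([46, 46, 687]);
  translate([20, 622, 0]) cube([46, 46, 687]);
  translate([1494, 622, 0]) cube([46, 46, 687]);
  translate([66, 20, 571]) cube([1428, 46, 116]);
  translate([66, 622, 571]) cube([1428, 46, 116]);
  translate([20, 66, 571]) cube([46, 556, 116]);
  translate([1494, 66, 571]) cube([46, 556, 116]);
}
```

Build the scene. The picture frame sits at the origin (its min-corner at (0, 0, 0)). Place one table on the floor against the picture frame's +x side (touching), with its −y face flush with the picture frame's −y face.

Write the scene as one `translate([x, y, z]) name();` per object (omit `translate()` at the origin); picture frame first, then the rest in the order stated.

picture_frame();
translate([573, 0, 0]) table();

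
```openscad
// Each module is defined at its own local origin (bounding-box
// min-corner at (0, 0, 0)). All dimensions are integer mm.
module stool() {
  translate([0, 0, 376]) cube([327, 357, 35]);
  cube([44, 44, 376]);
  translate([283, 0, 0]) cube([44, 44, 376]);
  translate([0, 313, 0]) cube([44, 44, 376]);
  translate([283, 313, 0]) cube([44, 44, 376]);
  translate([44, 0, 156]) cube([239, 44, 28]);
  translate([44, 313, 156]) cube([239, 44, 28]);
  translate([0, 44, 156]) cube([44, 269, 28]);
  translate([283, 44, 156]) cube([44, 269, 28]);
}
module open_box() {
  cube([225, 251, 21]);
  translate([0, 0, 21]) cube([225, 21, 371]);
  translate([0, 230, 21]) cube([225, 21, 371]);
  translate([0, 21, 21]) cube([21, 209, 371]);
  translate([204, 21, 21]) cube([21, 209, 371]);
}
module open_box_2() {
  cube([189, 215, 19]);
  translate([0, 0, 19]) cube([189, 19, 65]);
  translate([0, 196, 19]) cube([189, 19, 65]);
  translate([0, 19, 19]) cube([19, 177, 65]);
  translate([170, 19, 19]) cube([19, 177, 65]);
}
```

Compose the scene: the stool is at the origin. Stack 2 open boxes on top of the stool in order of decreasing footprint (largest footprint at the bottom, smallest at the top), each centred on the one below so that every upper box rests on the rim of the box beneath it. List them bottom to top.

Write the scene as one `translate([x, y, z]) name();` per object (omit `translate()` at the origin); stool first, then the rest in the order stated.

stool();
translate([51, 53, 411]) open_box();
translate([69, 71, 803]) open_box_2();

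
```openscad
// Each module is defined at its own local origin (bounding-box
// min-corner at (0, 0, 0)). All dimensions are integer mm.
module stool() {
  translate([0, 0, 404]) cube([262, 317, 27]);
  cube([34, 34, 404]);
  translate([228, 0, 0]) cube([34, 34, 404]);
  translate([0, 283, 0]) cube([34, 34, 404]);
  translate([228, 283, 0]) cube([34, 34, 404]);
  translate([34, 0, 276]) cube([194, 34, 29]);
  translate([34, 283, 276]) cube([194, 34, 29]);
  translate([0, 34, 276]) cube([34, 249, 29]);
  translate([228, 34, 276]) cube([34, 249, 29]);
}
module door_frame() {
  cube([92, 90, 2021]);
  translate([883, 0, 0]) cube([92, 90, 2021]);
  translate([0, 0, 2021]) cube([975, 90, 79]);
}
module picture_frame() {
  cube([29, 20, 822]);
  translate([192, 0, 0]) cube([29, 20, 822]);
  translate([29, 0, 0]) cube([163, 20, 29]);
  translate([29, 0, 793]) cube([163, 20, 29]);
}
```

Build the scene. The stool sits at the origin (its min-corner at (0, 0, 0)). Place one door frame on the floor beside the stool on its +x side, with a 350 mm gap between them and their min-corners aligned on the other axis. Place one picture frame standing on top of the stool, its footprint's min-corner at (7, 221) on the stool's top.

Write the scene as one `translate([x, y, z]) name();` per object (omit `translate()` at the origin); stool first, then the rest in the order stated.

stool();
translate([612, 0, 0]) door_frame();
translate([7, 221, 431]) picture_frame();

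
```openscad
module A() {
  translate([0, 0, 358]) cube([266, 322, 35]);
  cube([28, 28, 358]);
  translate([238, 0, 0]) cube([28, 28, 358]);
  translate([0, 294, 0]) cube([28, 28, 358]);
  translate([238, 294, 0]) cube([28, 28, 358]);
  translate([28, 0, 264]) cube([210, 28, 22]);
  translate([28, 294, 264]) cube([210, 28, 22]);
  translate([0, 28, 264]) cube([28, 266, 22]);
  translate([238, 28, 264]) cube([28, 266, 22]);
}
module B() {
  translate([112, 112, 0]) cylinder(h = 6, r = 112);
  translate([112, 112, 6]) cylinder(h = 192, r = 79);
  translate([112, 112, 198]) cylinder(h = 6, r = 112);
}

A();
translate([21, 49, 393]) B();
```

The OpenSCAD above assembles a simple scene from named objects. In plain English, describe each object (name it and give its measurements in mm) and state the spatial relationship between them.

A is a simple wooden stool: a rectangular seat 266 mm (x) by 322 mm (y), 35 mm thick, top face at z = 393 mm, on four square legs, each 28×28 mm in cross-section. The legs rest on z = 0, each flush with a corner of the seat. Four stretchers, 28 mm wide and 22 mm tall, connect adjacent legs with their undersides at z = 264 mm, each running between the inner faces of the legs it joins and aligned with the legs' outer faces on the other axis.

B is a spool: two coaxial disc flanges of radius 112 mm and thickness 6 mm, joined by a core cylinder of radius 79 mm and height 192 mm. The lower flange rests on z = 0 and the three cylinders share a vertical axis.

The spool is on top of the stool, centred.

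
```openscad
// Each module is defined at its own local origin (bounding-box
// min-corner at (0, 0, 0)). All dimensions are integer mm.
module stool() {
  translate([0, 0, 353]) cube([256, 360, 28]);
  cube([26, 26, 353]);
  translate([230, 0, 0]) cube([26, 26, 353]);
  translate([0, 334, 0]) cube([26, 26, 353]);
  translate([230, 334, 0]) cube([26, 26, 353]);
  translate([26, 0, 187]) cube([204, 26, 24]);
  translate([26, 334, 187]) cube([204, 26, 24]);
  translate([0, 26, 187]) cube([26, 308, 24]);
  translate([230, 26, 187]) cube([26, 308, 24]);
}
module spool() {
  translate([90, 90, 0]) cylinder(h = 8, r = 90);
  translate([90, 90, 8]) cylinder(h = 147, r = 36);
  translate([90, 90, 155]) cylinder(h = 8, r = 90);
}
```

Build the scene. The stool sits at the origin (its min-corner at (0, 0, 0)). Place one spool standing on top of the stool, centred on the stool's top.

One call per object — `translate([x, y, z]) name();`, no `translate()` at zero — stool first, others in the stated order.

stool();
translate([38, 90, 381]) spool();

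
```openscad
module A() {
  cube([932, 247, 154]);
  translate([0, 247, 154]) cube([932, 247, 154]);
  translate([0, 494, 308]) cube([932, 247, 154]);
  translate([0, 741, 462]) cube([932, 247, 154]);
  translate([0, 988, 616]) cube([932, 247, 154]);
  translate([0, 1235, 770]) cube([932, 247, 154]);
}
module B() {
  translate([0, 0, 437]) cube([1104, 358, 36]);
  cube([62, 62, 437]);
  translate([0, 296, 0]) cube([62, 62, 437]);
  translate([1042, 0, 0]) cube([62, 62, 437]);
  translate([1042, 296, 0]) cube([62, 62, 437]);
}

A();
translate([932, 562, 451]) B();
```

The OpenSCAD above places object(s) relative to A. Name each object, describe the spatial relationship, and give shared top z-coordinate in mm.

Both tops at z = 924 mm.

A is a staircase. B is a bench. The bench is beside the staircase with their tops flush at z = 924. The shared top z-coordinate is 924 mm.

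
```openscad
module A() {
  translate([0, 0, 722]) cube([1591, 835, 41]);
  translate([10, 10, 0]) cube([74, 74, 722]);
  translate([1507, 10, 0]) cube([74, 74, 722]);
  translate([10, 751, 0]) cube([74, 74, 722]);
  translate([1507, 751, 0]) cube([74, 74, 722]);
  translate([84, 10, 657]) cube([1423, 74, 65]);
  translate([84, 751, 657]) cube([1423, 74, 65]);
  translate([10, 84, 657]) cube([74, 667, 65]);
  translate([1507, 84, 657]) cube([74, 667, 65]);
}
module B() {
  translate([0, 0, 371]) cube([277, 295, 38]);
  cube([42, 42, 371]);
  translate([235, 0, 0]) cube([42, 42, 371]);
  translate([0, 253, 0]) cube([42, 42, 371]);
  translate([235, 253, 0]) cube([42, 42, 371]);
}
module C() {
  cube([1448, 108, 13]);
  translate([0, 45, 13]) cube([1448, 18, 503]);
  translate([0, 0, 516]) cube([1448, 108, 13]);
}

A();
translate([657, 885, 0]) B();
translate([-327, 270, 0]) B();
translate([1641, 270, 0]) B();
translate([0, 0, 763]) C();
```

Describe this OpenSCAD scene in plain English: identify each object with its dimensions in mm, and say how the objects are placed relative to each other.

A is a rectangular dining table. The top is 1591×835×41 mm with its upper surface at z = 763 mm. It stands on four 74×74 mm square legs, each inset 10 mm from the nearest pair of top edges, running from the floor to the underside of the top. Four apron rails, 74 mm thick and 65 mm tall, run between adjacent legs with their top edges flush with the underside of the top and their outer faces flush with the legs' outer faces.

B is a four-legged stool. The seat is 277×295 mm, 38 mm thick, top at z = 409 mm. It stands on four square legs, each 42×42 mm in cross-section, from z = 0 to the seat underside, each flush with a corner of the seat.

C is an I-beam lying along x, 1448 mm long. Overall section height 529 mm. Two flanges 108 mm wide (y) and 13 mm thick, one on the floor and one at the top; a web 18 mm thick runs between them, centred on the flange width.

Three stools sit around the table at the +y, −x, +x sides. The I-beam is on top of the table.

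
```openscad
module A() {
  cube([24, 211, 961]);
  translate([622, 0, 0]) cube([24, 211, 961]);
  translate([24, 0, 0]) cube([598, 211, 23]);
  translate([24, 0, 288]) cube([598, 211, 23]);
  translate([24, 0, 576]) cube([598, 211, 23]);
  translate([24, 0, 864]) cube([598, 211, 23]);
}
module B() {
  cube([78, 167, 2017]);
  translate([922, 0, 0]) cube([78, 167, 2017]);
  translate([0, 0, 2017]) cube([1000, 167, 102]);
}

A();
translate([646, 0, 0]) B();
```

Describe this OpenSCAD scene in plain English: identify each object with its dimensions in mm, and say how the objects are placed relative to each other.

A is an open bookshelf. Two side panels, each 24 mm thick, 211 mm deep and 961 mm tall, stand 646 mm apart (outside-to-outside). Between them sit 4 shelves, each 23 mm thick and 211 mm deep, spanning the full gap between the sides. The bottom shelf rests on the floor (its underside at z = 0) and the clear gap between one shelf's top and the next shelf's underside is 265 mm.

B is a door frame. The clear opening is 844 mm wide and 2017 mm high. Two 78 mm wide jambs, 167 mm deep, stand either side of the opening from the floor to the top of the opening. A 102 mm thick head sits across the top of both jambs, spanning the full outside width of the frame.

The door frame is against the bookshelf's +x side, with their −y faces flush.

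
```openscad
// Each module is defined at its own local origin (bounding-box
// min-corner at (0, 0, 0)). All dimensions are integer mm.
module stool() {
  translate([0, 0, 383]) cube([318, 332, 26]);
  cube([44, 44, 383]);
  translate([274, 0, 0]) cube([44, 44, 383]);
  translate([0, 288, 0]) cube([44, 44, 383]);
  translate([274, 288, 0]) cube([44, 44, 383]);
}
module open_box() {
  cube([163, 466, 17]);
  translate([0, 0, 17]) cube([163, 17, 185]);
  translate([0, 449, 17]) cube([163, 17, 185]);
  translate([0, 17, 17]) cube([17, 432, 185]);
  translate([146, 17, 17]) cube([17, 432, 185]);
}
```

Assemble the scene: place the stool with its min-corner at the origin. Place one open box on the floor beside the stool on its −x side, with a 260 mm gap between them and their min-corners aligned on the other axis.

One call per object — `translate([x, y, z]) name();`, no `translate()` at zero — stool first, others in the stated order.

stool();
translate([-423, 0, 0]) open_box();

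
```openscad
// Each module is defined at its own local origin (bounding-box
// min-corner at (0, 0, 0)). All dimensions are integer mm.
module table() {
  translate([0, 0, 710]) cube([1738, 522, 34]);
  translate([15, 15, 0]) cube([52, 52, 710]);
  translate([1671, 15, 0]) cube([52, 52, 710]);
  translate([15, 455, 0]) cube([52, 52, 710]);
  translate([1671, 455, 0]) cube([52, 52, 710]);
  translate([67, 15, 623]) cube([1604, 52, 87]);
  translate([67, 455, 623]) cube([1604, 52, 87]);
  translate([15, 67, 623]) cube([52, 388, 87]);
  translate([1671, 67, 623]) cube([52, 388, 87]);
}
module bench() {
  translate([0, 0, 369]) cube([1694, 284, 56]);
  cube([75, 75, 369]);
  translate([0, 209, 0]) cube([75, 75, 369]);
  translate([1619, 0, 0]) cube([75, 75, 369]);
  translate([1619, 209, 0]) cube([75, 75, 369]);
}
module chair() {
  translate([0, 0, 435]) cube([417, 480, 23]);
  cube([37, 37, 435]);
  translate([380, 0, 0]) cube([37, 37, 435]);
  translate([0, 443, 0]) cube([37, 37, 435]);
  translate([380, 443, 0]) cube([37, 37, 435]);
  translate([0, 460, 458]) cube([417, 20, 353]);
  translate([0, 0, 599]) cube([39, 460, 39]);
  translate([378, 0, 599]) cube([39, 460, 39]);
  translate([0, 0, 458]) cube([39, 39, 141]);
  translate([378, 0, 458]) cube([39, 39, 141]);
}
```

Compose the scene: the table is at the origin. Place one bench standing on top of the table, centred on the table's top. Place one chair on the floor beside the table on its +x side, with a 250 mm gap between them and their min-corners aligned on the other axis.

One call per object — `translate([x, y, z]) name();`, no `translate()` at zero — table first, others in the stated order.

table();
translate([22, 119, 744]) bench();
translate([1988, 0, 0]) chair();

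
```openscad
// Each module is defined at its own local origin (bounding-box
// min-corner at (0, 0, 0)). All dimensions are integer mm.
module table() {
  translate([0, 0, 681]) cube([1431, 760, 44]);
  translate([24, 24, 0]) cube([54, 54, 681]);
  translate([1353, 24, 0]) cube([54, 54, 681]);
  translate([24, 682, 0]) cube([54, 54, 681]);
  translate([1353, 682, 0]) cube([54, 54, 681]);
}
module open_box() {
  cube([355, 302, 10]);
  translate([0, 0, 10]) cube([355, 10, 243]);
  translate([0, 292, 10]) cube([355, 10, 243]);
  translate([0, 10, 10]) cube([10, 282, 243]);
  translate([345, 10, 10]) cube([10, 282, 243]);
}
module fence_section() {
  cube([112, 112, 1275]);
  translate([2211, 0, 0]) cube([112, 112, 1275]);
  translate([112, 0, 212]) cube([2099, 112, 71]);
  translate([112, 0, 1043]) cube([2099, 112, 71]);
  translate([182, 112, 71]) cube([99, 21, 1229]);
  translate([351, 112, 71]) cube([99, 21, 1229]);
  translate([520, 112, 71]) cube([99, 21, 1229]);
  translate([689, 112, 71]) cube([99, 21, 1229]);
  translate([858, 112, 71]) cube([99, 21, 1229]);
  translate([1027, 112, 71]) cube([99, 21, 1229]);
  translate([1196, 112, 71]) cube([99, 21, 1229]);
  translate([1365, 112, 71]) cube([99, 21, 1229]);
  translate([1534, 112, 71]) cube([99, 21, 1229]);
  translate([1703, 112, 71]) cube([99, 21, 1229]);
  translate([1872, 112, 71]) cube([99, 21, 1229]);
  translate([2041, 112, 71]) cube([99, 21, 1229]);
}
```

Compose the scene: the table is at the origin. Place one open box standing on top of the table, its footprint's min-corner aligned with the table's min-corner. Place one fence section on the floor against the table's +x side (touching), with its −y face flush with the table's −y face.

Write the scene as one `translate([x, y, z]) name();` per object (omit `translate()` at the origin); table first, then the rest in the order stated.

table();
translate([0, 0, 725]) open_box();
translate([1431, 0, 0]) fence_section();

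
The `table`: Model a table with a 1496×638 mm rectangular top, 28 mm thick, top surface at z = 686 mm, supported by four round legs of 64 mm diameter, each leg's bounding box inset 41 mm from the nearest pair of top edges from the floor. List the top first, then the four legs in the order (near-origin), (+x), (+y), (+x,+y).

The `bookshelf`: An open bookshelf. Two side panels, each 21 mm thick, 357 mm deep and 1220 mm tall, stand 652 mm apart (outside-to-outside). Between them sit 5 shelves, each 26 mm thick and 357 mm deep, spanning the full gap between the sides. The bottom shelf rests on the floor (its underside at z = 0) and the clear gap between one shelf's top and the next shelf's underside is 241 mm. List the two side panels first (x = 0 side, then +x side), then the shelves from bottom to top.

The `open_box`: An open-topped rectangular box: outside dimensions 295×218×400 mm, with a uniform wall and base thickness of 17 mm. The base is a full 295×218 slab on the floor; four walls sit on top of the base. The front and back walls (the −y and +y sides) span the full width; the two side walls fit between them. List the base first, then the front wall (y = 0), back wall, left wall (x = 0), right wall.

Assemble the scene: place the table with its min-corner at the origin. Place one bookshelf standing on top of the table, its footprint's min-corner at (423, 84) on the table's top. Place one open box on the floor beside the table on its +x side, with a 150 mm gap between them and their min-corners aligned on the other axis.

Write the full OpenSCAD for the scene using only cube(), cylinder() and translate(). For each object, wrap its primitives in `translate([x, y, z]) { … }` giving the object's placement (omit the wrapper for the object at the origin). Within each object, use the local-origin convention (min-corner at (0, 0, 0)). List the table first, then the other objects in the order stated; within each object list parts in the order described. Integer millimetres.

translate([0, 0, 658]) cube([1496, 638, 28]);
translate([73, 73, 0]) cylinder(h = 658, r = 32);
translate([1423, 73, 0]) cylinder(h = 658, r = 32);
translate([73, 565, 0]) cylinder(h = 658, r = 32);
translate([1423, 565, 0]) cylinder(h = 658, r = 32);
translate([423, 84, 686]) {
  cube([21, 357, 1220]);
  translate([631, 0, 0]) cube([21, 357, 1220]);
  translate([21, 0, 0]) cube([610, 357, 26]);
  translate([21, 0, 267]) cube([610, 357, 26]);
  translate([21, 0, 534]) cube([610, 357, 26]);
  translate([21, 0, 801]) cube([610, 357, 26]);
  translate([21, 0, 1068]) cube([610, 357, 26]);
}
translate([1646, 0, 0]) {
  cube([295, 218, 17]);
  translate([0, 0, 17]) cube([295, 17, 383]);
  translate([0, 201, 17]) cube([295, 17, 383]);
  translate([0, 17, 17]) cube([17, 184, 383]);
  translate([278, 17, 17]) cube([17, 184, 383]);
}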